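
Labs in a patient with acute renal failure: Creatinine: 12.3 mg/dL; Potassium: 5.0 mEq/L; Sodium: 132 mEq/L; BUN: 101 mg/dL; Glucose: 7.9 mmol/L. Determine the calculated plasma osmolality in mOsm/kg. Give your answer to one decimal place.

Calculated osmolality = 2·Na + glucose + BUN/2.8
= 2·132 + 7.9 + 101/2.8
= 264 + 7.90 + 36.07
= 307.97 mOsm/kg

308.0 mOsm/kg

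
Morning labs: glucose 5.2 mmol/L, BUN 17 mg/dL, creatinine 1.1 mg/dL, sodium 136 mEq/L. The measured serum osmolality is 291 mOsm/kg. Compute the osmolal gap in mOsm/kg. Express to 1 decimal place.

Calculated osmolality = 2·Na + glucose + BUN/2.8
= 2·136 + 5.2 + 17/2.8
= 272 + 5.20 + 6.07
= 283.27 mOsm/kg ≈ 283.3 mOsm/kg
Osmolar gap = measured − calculated = 291 − 283.3 = 7.7 mOsm/kg

7.7 mOsm/kg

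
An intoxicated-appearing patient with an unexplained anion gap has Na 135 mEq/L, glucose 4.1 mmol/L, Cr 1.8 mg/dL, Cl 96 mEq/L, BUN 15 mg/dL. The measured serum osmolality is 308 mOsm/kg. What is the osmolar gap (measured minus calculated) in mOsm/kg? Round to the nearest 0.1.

Calculated osmolality = 2·Na + glucose + BUN/2.8
= 2·135 + 4.1 + 15/2.8
= 270 + 4.10 + 5.36
= 279.46 mOsm/kg ≈ 279.5 mOsm/kg
Osmolar gap = measured − calculated = 308 − 279.5 = 28.5 mOsm/kg

28.5 mOsm/kg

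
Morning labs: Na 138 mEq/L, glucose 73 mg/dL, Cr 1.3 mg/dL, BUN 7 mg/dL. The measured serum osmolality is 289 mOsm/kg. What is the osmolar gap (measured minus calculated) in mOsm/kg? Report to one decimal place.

Calculated osmolality = 2·Na + glucose/18 + BUN/2.8
= 2·138 + 73/18 + 7/2.8
= 276 + 4.06 + 2.50
= 282.56 mOsm/kg ≈ 282.6 mOsm/kg
Osmolar gap = measured − calculated = 289 − 282.6 = 6.4 mOsm/kg

6.4 mOsm/kg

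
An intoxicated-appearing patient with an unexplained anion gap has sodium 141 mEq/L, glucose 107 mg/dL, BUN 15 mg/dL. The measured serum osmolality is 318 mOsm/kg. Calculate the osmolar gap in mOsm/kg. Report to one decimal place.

24.7 mOsm/kg

Calculated osmolality = 2·Na + glucose/18 + BUN/2.8
= 2·141 + 107/18 + 15/2.8
= 282 + 5.94 + 5.36
= 293.3 mOsm/kg ≈ 293.3 mOsm/kg
Osmolar gap = measured − calculated = 318 − 293.3 = 24.7 mOsm/kg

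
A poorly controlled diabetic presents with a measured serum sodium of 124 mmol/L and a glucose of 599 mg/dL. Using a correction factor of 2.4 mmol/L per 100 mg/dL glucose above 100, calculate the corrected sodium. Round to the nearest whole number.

Corrected Na = measured Na + 2.4 · (glucose − 100)/100
= 124 + 2.4 · (599 − 100)/100
= 124 + 12
= 136 mmol/L

136 mmol/L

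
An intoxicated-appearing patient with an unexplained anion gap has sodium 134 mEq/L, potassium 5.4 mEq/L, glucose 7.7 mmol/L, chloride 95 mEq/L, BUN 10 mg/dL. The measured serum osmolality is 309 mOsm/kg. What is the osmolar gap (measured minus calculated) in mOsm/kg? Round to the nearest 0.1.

Calculated osmolality = 2·Na + glucose + BUN/2.8
= 2·134 + 7.7 + 10/2.8
= 268 + 7.70 + 3.57
= 279.27 mOsm/kg ≈ 279.3 mOsm/kg
Osmolar gap = measured − calculated = 309 − 279.3 = 29.7 mOsm/kg

29.7 mOsm/kg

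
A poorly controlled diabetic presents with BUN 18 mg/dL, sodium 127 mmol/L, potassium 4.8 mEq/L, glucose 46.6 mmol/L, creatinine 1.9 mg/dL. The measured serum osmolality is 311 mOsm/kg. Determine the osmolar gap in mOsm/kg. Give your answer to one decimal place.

Calculated osmolality = 2·Na + glucose + BUN/2.8
= 2·127 + 46.6 + 18/2.8
= 254 + 46.60 + 6.43
= 307.03 mOsm/kg ≈ 307.0 mOsm/kg
Osmolar gap = measured − calculated = 311 − 307.0 = 4.0 mOsm/kg

4.0 mOsm/kg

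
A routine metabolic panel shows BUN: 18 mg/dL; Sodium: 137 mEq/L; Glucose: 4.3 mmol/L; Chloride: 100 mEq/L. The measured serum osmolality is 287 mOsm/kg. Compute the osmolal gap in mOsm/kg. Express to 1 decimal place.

Calculated osmolality = 2·Na + glucose + BUN/2.8
= 2·137 + 4.3 + 18/2.8
= 274 + 4.30 + 6.43
= 284.73 mOsm/kg ≈ 284.7 mOsm/kg
Osmolar gap = measured − calculated = 287 − 284.7 = 2.3 mOsm/kg

2.3 mOsm/kg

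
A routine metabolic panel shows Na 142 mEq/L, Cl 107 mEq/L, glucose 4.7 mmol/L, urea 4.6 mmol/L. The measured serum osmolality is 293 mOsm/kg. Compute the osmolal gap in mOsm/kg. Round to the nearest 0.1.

Calculated osmolality = 2·Na + glucose + urea
= 2·142 + 4.7 + 4.6
= 284 + 4.70 + 4.60
= 293.3 mOsm/kg ≈ 293.3 mOsm/kg
Osmolar gap = measured − calculated = 293 − 293.3 = -0.3 mOsm/kg

-0.3 mOsm/kg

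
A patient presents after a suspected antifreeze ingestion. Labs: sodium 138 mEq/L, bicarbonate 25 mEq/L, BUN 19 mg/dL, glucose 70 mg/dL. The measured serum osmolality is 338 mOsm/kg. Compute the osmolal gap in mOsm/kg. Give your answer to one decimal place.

Calculated osmolality = 2·Na + glucose/18 + BUN/2.8
= 2·138 + 70/18 + 19/2.8
= 276 + 3.89 + 6.79
= 286.68 mOsm/kg ≈ 286.7 mOsm/kg
Osmolar gap = measured − calculated = 338 − 286.7 = 51.3 mOsm/kg

51.3 mOsm/kg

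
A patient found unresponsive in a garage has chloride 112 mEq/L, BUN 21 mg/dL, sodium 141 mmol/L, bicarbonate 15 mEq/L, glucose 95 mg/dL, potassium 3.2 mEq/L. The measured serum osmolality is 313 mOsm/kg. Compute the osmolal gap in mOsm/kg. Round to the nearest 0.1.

Calculated osmolality = 2·Na + glucose/18 + BUN/2.8
= 2·141 + 95/18 + 21/2.8
= 282 + 5.28 + 7.50
= 294.78 mOsm/kg ≈ 294.8 mOsm/kg
Osmolar gap = measured − calculated = 313 − 294.8 = 18.2 mOsm/kg

18.2 mOsm/kg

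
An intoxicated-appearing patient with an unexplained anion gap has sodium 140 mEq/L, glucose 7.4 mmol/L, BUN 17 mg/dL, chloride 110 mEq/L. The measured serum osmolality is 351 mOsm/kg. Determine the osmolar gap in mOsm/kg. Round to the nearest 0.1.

57.5 mOsm/kg

Calculated osmolality = 2·Na + glucose + BUN/2.8
= 2·140 + 7.4 + 17/2.8
= 280 + 7.40 + 6.07
= 293.47 mOsm/kg ≈ 293.5 mOsm/kg
Osmolar gap = measured − calculated = 351 − 293.5 = 57.5 mOsm/kg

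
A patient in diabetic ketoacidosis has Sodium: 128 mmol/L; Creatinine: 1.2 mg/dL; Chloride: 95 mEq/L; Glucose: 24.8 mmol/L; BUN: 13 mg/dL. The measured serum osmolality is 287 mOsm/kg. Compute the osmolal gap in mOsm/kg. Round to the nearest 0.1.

1.6 mOsm/kg

Calculated osmolality = 2·Na + glucose + BUN/2.8
= 2·128 + 24.8 + 13/2.8
= 256 + 24.80 + 4.64
= 285.44 mOsm/kg ≈ 285.4 mOsm/kg
Osmolar gap = measured − calculated = 287 − 285.4 = 1.6 mOsm/kg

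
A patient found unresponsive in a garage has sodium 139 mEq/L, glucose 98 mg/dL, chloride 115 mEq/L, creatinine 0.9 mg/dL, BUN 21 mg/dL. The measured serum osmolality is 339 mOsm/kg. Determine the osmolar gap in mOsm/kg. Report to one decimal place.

48.1 mOsm/kg

Calculated osmolality = 2·Na + glucose/18 + BUN/2.8
= 2·139 + 98/18 + 21/2.8
= 278 + 5.44 + 7.50
= 290.94 mOsm/kg ≈ 290.9 mOsm/kg
Osmolar gap = measured − calculated = 339 − 290.9 = 48.1 mOsm/kg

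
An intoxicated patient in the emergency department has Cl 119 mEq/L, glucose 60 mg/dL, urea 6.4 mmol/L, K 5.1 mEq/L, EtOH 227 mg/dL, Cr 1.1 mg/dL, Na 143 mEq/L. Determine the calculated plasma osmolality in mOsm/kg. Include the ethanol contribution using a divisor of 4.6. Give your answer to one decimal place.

Calculated osmolality = 2·Na + glucose/18 + urea + ethanol/4.6
= 2·143 + 60/18 + 6.4 + 227/4.6
= 286 + 3.33 + 6.40 + 49.35
= 345.08 mOsm/kg

345.1 mOsm/kg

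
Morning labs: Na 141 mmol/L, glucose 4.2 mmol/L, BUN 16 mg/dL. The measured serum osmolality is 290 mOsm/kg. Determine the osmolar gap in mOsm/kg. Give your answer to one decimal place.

Calculated osmolality = 2·Na + glucose + BUN/2.8
= 2·141 + 4.2 + 16/2.8
= 282 + 4.20 + 5.71
= 291.91 mOsm/kg ≈ 291.9 mOsm/kg
Osmolar gap = measured − calculated = 290 − 291.9 = -1.9 mOsm/kg

-1.9 mOsm/kg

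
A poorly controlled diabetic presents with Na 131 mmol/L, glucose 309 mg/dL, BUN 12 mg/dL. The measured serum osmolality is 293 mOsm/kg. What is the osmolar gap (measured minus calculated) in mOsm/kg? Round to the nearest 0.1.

9.5 mOsm/kg

Calculated osmolality = 2·Na + glucose/18 + BUN/2.8
= 2·131 + 309/18 + 12/2.8
= 262 + 17.17 + 4.29
= 283.46 mOsm/kg ≈ 283.5 mOsm/kg
Osmolar gap = measured − calculated = 293 − 283.5 = 9.5 mOsm/kg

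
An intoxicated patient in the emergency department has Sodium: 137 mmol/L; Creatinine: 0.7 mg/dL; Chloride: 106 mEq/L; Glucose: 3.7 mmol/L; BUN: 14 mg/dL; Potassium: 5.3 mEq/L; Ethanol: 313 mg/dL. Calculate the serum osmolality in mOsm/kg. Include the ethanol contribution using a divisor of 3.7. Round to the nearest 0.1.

367.3 mOsm/kg

Calculated osmolality = 2·Na + glucose + BUN/2.8 + ethanol/3.7
= 2·137 + 3.7 + 14/2.8 + 313/3.7
= 274 + 3.70 + 5 + 84.59
= 367.29 mOsm/kg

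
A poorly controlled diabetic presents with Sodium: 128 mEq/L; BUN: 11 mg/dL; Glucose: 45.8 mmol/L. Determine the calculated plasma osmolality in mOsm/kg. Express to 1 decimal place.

Calculated osmolality = 2·Na + glucose + BUN/2.8
= 2·128 + 45.8 + 11/2.8
= 256 + 45.80 + 3.93
= 305.73 mOsm/kg

305.7 mOsm/kg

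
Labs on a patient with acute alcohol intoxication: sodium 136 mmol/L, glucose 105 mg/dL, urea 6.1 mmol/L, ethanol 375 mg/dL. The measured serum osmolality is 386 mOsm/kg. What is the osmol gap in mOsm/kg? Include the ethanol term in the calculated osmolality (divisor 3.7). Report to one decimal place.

0.7 mOsm/kg

Calculated osmolality = 2·Na + glucose/18 + urea + ethanol/3.7
= 2·136 + 105/18 + 6.1 + 375/3.7
= 272 + 5.83 + 6.10 + 101.35
= 385.28 mOsm/kg ≈ 385.3 mOsm/kg
Osmolar gap = measured − calculated = 386 − 385.3 = 0.7 mOsm/kg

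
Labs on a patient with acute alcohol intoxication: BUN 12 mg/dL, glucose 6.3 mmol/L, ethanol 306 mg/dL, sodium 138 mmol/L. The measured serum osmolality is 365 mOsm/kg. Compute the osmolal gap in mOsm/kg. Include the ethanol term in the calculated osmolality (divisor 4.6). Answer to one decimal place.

Calculated osmolality = 2·Na + glucose + BUN/2.8 + ethanol/4.6
= 2·138 + 6.3 + 12/2.8 + 306/4.6
= 276 + 6.30 + 4.29 + 66.52
= 353.11 mOsm/kg ≈ 353.1 mOsm/kg
Osmolar gap = measured − calculated = 365 − 353.1 = 11.9 mOsm/kg

11.9 mOsm/kg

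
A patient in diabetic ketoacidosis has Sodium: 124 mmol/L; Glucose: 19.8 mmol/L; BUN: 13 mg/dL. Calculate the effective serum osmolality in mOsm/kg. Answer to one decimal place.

267.8 mOsm/kg

Effective osmolality excludes urea (freely permeant across cell membranes):
2·Na + glucose
= 2·124 + 19.8
= 248 + 19.8
= 267.8 mOsm/kg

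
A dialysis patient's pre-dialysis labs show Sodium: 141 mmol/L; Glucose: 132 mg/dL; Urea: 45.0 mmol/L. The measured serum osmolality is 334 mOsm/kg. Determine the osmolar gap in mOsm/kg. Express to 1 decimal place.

Calculated osmolality = 2·Na + glucose/18 + urea
= 2·141 + 132/18 + 45
= 282 + 7.33 + 45
= 334.33 mOsm/kg ≈ 334.3 mOsm/kg
Osmolar gap = measured − calculated = 334 − 334.3 = -0.3 mOsm/kg

-0.3 mOsm/kg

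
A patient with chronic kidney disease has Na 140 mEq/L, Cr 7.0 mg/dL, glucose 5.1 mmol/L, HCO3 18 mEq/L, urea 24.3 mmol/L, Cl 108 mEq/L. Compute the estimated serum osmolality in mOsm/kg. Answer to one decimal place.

Calculated osmolality = 2·Na + glucose + urea
= 2·140 + 5.1 + 24.3
= 280 + 5.10 + 24.30
= 309.4 mOsm/kg

309.4 mOsm/kg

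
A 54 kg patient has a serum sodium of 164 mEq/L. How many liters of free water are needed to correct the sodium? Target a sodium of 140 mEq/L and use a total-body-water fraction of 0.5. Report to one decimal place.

TBW = 0.5 · 54 = 27 L
Free water deficit = TBW · (Na/140 − 1)
= 27 · (164/140 − 1)
= 27 · 0.1714
= 4.63 L

4.6 L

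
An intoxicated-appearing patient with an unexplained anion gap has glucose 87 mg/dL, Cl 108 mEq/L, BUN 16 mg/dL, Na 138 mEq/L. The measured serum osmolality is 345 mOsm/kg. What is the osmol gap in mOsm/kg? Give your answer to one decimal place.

Calculated osmolality = 2·Na + glucose/18 + BUN/2.8
= 2·138 + 87/18 + 16/2.8
= 276 + 4.83 + 5.71
= 286.54 mOsm/kg ≈ 286.5 mOsm/kg
Osmolar gap = measured − calculated = 345 − 286.5 = 58.5 mOsm/kg

58.5 mOsm/kg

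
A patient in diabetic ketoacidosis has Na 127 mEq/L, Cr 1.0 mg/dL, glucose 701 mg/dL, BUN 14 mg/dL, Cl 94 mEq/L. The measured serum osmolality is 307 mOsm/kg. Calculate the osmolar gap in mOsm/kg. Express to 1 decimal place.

Calculated osmolality = 2·Na + glucose/18 + BUN/2.8
= 2·127 + 701/18 + 14/2.8
= 254 + 38.94 + 5
= 297.94 mOsm/kg ≈ 297.9 mOsm/kg
Osmolar gap = measured − calculated = 307 − 297.9 = 9.1 mOsm/kg

9.1 mOsm/kg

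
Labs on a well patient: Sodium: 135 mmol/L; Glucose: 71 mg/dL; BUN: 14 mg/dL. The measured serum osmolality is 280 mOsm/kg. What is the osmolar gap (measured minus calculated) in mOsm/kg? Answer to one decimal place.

1.1 mOsm/kg

Calculated osmolality = 2·Na + glucose/18 + BUN/2.8
= 2·135 + 71/18 + 14/2.8
= 270 + 3.94 + 5
= 278.94 mOsm/kg ≈ 278.9 mOsm/kg
Osmolar gap = measured − calculated = 280 − 278.9 = 1.1 mOsm/kg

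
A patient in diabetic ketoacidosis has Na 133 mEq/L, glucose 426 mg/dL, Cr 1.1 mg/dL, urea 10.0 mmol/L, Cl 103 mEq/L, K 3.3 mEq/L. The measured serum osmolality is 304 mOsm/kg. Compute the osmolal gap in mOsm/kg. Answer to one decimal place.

Calculated osmolality = 2·Na + glucose/18 + urea
= 2·133 + 426/18 + 10
= 266 + 23.67 + 10
= 299.67 mOsm/kg ≈ 299.7 mOsm/kg
Osmolar gap = measured − calculated = 304 − 299.7 = 4.3 mOsm/kg

4.3 mOsm/kg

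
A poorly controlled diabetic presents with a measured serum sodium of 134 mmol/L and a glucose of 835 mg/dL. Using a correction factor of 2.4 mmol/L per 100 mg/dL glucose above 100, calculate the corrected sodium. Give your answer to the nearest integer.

152 mmol/L

Corrected Na = measured Na + 2.4 · (glucose − 100)/100
= 134 + 2.4 · (835 − 100)/100
= 134 + 17.6
= 151.6 mmol/L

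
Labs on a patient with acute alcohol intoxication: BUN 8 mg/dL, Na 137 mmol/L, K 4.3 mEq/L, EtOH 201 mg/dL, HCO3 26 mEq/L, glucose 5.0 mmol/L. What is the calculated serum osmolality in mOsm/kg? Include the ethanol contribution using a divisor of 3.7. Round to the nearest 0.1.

336.2 mOsm/kg

Calculated osmolality = 2·Na + glucose + BUN/2.8 + ethanol/3.7
= 2·137 + 5 + 8/2.8 + 201/3.7
= 274 + 5 + 2.86 + 54.32
= 336.18 mOsm/kg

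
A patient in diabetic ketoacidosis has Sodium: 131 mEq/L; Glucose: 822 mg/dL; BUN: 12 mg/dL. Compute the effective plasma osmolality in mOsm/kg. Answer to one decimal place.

Effective osmolality excludes urea (freely permeant across cell membranes):
2·Na + glucose/18
= 2·131 + 822/18
= 262 + 45.67
= 307.67 mOsm/kg

307.7 mOsm/kg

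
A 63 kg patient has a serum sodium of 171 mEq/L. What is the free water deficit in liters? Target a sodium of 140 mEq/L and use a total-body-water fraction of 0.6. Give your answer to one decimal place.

TBW = 0.6 · 63 = 37.8 L
Free water deficit = TBW · (Na/140 − 1)
= 37.8 · (171/140 − 1)
= 37.8 · 0.2214
= 8.37 L

8.4 L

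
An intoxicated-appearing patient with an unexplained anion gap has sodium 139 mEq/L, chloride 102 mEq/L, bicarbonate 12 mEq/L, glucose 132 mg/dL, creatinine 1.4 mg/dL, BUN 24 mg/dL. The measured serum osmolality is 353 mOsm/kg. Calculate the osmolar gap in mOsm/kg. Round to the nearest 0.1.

59.1 mOsm/kg

Calculated osmolality = 2·Na + glucose/18 + BUN/2.8
= 2·139 + 132/18 + 24/2.8
= 278 + 7.33 + 8.57
= 293.9 mOsm/kg ≈ 293.9 mOsm/kg
Osmolar gap = measured − calculated = 353 − 293.9 = 59.1 mOsm/kg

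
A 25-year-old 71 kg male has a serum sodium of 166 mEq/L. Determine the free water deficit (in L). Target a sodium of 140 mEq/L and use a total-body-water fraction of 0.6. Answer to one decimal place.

7.9 L

TBW = 0.6 · 71 = 42.6 L
Free water deficit = TBW · (Na/140 − 1)
= 42.6 · (166/140 − 1)
= 42.6 · 0.1857
= 7.91 L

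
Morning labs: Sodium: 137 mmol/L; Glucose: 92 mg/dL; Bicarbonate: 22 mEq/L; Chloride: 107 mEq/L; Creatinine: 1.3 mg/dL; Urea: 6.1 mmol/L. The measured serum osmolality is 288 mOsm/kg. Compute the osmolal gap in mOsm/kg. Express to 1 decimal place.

Calculated osmolality = 2·Na + glucose/18 + urea
= 2·137 + 92/18 + 6.1
= 274 + 5.11 + 6.10
= 285.21 mOsm/kg ≈ 285.2 mOsm/kg
Osmolar gap = measured − calculated = 288 − 285.2 = 2.8 mOsm/kg

2.8 mOsm/kg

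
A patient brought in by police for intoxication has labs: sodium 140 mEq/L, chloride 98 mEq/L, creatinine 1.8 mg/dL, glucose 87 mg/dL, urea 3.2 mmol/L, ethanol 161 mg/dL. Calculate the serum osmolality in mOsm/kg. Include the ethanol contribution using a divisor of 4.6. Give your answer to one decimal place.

Calculated osmolality = 2·Na + glucose/18 + urea + ethanol/4.6
= 2·140 + 87/18 + 3.2 + 161/4.6
= 280 + 4.83 + 3.20 + 35
= 323.03 mOsm/kg

323.0 mOsm/kg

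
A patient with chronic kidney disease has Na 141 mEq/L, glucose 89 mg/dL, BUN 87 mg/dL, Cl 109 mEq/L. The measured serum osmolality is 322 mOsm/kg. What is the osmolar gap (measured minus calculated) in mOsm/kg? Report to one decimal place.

4.0 mOsm/kg

Calculated osmolality = 2·Na + glucose/18 + BUN/2.8
= 2·141 + 89/18 + 87/2.8
= 282 + 4.94 + 31.07
= 318.01 mOsm/kg ≈ 318.0 mOsm/kg
Osmolar gap = measured − calculated = 322 − 318.0 = 4.0 mOsm/kg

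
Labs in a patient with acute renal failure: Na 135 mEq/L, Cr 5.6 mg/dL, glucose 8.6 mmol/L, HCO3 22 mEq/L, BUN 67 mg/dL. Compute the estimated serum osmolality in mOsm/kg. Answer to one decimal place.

Calculated osmolality = 2·Na + glucose + BUN/2.8
= 2·135 + 8.6 + 67/2.8
= 270 + 8.60 + 23.93
= 302.53 mOsm/kg

302.5 mOsm/kg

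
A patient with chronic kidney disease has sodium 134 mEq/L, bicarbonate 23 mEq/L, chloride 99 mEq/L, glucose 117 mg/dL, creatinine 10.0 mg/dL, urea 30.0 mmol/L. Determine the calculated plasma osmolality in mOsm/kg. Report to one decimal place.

304.5 mOsm/kg

Calculated osmolality = 2·Na + glucose/18 + urea
= 2·134 + 117/18 + 30
= 268 + 6.50 + 30
= 304.5 mOsm/kg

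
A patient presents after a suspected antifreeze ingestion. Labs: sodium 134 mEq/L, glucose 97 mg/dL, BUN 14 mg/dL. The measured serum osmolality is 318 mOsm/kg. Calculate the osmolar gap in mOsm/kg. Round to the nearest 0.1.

39.6 mOsm/kg

Calculated osmolality = 2·Na + glucose/18 + BUN/2.8
= 2·134 + 97/18 + 14/2.8
= 268 + 5.39 + 5
= 278.39 mOsm/kg ≈ 278.4 mOsm/kg
Osmolar gap = measured − calculated = 318 − 278.4 = 39.6 mOsm/kg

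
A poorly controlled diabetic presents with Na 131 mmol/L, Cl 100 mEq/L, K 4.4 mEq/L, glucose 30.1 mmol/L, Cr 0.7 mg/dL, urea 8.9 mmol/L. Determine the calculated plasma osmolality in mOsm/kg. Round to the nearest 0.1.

301.0 mOsm/kg

Calculated osmolality = 2·Na + glucose + urea
= 2·131 + 30.1 + 8.9
= 262 + 30.10 + 8.90
= 301 mOsm/kg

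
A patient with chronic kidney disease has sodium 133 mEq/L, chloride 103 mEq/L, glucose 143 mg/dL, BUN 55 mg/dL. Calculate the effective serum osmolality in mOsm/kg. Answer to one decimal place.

273.9 mOsm/kg

Effective osmolality excludes urea (freely permeant across cell membranes):
2·Na + glucose/18
= 2·133 + 143/18
= 266 + 7.94
= 273.94 mOsm/kg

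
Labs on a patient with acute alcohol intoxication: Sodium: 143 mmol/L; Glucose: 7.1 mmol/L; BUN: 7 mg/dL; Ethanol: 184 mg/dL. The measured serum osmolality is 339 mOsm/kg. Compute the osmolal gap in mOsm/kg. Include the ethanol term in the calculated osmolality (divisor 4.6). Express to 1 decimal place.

Calculated osmolality = 2·Na + glucose + BUN/2.8 + ethanol/4.6
= 2·143 + 7.1 + 7/2.8 + 184/4.6
= 286 + 7.10 + 2.50 + 40
= 335.6 mOsm/kg ≈ 335.6 mOsm/kg
Osmolar gap = measured − calculated = 339 − 335.6 = 3.4 mOsm/kg

3.4 mOsm/kg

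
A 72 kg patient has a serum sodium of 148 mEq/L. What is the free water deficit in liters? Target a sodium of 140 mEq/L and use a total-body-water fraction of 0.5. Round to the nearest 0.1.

TBW = 0.5 · 72 = 36 L
Free water deficit = TBW · (Na/140 − 1)
= 36 · (148/140 − 1)
= 36 · 0.0571
= 2.06 L

2.1 L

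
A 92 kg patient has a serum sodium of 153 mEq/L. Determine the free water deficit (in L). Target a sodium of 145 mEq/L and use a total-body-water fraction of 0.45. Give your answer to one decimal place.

TBW = 0.45 · 92 = 41.4 L
Free water deficit = TBW · (Na/145 − 1)
= 41.4 · (153/145 − 1)
= 41.4 · 0.0552
= 2.29 L

2.3 L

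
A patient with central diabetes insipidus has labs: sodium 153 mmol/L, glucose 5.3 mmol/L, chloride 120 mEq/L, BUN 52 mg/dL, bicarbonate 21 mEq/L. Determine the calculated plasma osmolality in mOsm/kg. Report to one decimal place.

Calculated osmolality = 2·Na + glucose + BUN/2.8
= 2·153 + 5.3 + 52/2.8
= 306 + 5.30 + 18.57
= 329.87 mOsm/kg

329.9 mOsm/kg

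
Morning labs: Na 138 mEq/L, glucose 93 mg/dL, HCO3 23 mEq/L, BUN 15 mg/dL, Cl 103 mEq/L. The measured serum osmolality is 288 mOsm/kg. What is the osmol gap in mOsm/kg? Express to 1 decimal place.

1.5 mOsm/kg

Calculated osmolality = 2·Na + glucose/18 + BUN/2.8
= 2·138 + 93/18 + 15/2.8
= 276 + 5.17 + 5.36
= 286.53 mOsm/kg ≈ 286.5 mOsm/kg
Osmolar gap = measured − calculated = 288 − 286.5 = 1.5 mOsm/kg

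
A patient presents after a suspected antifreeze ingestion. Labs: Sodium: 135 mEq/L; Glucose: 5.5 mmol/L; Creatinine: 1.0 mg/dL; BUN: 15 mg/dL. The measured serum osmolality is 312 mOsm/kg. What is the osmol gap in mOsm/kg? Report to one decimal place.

Calculated osmolality = 2·Na + glucose + BUN/2.8
= 2·135 + 5.5 + 15/2.8
= 270 + 5.50 + 5.36
= 280.86 mOsm/kg ≈ 280.9 mOsm/kg
Osmolar gap = measured − calculated = 312 − 280.9 = 31.1 mOsm/kg

31.1 mOsm/kg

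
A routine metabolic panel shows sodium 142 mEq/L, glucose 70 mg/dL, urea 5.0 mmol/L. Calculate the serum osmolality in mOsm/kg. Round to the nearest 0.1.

292.9 mOsm/kg

Calculated osmolality = 2·Na + glucose/18 + urea
= 2·142 + 70/18 + 5
= 284 + 3.89 + 5
= 292.89 mOsm/kg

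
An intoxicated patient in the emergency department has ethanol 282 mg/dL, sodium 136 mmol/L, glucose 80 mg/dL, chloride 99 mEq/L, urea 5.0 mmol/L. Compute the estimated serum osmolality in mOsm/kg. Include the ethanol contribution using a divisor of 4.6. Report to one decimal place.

342.7 mOsm/kg

Calculated osmolality = 2·Na + glucose/18 + urea + ethanol/4.6
= 2·136 + 80/18 + 5 + 282/4.6
= 272 + 4.44 + 5 + 61.30
= 342.74 mOsm/kg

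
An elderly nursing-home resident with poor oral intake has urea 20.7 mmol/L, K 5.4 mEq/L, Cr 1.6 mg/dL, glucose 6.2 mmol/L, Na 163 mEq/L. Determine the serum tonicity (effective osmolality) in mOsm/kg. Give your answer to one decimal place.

332.2 mOsm/kg

Effective osmolality excludes urea (freely permeant across cell membranes):
2·Na + glucose
= 2·163 + 6.2
= 326 + 6.2
= 332.2 mOsm/kg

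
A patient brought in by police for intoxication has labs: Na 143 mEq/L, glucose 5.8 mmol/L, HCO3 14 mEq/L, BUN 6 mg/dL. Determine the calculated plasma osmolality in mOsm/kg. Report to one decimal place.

Calculated osmolality = 2·Na + glucose + BUN/2.8
= 2·143 + 5.8 + 6/2.8
= 286 + 5.80 + 2.14
= 293.94 mOsm/kg

293.9 mOsm/kg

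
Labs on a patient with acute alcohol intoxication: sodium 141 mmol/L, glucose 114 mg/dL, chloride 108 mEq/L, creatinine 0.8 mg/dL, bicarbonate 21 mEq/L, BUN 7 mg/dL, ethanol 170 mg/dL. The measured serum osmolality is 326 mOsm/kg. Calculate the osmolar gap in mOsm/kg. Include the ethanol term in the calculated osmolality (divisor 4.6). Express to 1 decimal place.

-1.8 mOsm/kg

Calculated osmolality = 2·Na + glucose/18 + BUN/2.8 + ethanol/4.6
= 2·141 + 114/18 + 7/2.8 + 170/4.6
= 282 + 6.33 + 2.50 + 36.96
= 327.79 mOsm/kg ≈ 327.8 mOsm/kg
Osmolar gap = measured − calculated = 326 − 327.8 = -1.8 mOsm/kg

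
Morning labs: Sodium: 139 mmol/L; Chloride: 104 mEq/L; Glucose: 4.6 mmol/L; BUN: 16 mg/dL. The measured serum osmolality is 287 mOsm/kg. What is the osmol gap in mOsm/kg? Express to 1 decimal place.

Calculated osmolality = 2·Na + glucose + BUN/2.8
= 2·139 + 4.6 + 16/2.8
= 278 + 4.60 + 5.71
= 288.31 mOsm/kg ≈ 288.3 mOsm/kg
Osmolar gap = measured − calculated = 287 − 288.3 = -1.3 mOsm/kg

-1.3 mOsm/kg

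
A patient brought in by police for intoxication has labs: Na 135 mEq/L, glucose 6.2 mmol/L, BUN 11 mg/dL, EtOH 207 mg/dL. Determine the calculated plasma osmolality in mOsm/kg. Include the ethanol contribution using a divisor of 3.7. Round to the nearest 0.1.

336.1 mOsm/kg

Calculated osmolality = 2·Na + glucose + BUN/2.8 + ethanol/3.7
= 2·135 + 6.2 + 11/2.8 + 207/3.7
= 270 + 6.20 + 3.93 + 55.95
= 336.08 mOsm/kg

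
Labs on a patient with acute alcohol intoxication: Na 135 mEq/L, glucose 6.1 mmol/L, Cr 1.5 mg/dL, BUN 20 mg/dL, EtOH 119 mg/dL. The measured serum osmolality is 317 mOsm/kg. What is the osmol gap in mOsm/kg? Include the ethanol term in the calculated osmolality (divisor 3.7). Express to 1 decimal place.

1.6 mOsm/kg

Calculated osmolality = 2·Na + glucose + BUN/2.8 + ethanol/3.7
= 2·135 + 6.1 + 20/2.8 + 119/3.7
= 270 + 6.10 + 7.14 + 32.16
= 315.4 mOsm/kg ≈ 315.4 mOsm/kg
Osmolar gap = measured − calculated = 317 − 315.4 = 1.6 mOsm/kg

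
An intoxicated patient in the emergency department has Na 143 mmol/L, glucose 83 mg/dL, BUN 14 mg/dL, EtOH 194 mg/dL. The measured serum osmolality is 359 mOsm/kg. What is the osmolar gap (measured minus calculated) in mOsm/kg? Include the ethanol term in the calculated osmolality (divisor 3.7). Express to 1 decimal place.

11.0 mOsm/kg

Calculated osmolality = 2·Na + glucose/18 + BUN/2.8 + ethanol/3.7
= 2·143 + 83/18 + 14/2.8 + 194/3.7
= 286 + 4.61 + 5 + 52.43
= 348.04 mOsm/kg ≈ 348.0 mOsm/kg
Osmolar gap = measured − calculated = 359 − 348.0 = 11.0 mOsm/kg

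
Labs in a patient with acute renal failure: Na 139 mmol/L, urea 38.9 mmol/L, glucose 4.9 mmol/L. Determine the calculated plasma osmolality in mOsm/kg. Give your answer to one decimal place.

321.8 mOsm/kg

Calculated osmolality = 2·Na + glucose + urea
= 2·139 + 4.9 + 38.9
= 278 + 4.90 + 38.90
= 321.8 mOsm/kg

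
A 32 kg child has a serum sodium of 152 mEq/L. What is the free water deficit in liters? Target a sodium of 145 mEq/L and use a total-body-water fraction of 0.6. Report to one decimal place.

0.9 L

TBW = 0.6 · 32 = 19.2 L
Free water deficit = TBW · (Na/145 − 1)
= 19.2 · (152/145 − 1)
= 19.2 · 0.0483
= 0.93 L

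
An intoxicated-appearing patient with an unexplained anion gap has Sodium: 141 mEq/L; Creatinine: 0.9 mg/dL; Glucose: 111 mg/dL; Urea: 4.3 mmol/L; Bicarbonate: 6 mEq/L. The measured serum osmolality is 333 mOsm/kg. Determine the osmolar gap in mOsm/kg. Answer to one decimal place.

Calculated osmolality = 2·Na + glucose/18 + urea
= 2·141 + 111/18 + 4.3
= 282 + 6.17 + 4.30
= 292.47 mOsm/kg ≈ 292.5 mOsm/kg
Osmolar gap = measured − calculated = 333 − 292.5 = 40.5 mOsm/kg

40.5 mOsm/kg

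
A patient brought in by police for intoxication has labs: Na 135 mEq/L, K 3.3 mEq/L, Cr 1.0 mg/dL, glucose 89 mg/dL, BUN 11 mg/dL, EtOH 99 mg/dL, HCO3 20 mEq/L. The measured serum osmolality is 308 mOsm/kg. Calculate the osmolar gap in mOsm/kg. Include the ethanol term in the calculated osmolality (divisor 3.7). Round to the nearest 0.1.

2.4 mOsm/kg

Calculated osmolality = 2·Na + glucose/18 + BUN/2.8 + ethanol/3.7
= 2·135 + 89/18 + 11/2.8 + 99/3.7
= 270 + 4.94 + 3.93 + 26.76
= 305.63 mOsm/kg ≈ 305.6 mOsm/kg
Osmolar gap = measured − calculated = 308 − 305.6 = 2.4 mOsm/kg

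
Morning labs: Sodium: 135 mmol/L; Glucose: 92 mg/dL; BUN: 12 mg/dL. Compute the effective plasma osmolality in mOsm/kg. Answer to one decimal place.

275.1 mOsm/kg

Effective osmolality excludes urea (freely permeant across cell membranes):
2·Na + glucose/18
= 2·135 + 92/18
= 270 + 5.11
= 275.11 mOsm/kg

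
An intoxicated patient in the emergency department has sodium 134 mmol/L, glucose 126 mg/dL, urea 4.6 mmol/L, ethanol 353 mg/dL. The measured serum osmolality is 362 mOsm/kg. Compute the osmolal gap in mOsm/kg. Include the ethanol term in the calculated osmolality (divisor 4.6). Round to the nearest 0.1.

5.7 mOsm/kg

Calculated osmolality = 2·Na + glucose/18 + urea + ethanol/4.6
= 2·134 + 126/18 + 4.6 + 353/4.6
= 268 + 7 + 4.60 + 76.74
= 356.34 mOsm/kg ≈ 356.3 mOsm/kg
Osmolar gap = measured − calculated = 362 − 356.3 = 5.7 mOsm/kg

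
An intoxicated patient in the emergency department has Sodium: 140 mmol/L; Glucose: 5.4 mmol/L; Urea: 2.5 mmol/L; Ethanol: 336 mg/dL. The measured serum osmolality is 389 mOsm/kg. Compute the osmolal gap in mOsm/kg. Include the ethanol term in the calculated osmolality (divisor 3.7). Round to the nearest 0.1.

10.3 mOsm/kg

Calculated osmolality = 2·Na + glucose + urea + ethanol/3.7
= 2·140 + 5.4 + 2.5 + 336/3.7
= 280 + 5.40 + 2.50 + 90.81
= 378.71 mOsm/kg ≈ 378.7 mOsm/kg
Osmolar gap = measured − calculated = 389 − 378.7 = 10.3 mOsm/kg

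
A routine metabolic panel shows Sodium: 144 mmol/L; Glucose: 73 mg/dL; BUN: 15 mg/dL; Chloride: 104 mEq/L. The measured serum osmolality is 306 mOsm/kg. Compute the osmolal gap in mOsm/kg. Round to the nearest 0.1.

Calculated osmolality = 2·Na + glucose/18 + BUN/2.8
= 2·144 + 73/18 + 15/2.8
= 288 + 4.06 + 5.36
= 297.42 mOsm/kg ≈ 297.4 mOsm/kg
Osmolar gap = measured − calculated = 306 − 297.4 = 8.6 mOsm/kg

8.6 mOsm/kg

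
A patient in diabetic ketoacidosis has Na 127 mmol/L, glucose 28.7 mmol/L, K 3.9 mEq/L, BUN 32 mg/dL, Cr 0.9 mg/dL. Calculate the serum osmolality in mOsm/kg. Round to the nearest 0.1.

294.1 mOsm/kg

Calculated osmolality = 2·Na + glucose + BUN/2.8
= 2·127 + 28.7 + 32/2.8
= 254 + 28.70 + 11.43
= 294.13 mOsm/kg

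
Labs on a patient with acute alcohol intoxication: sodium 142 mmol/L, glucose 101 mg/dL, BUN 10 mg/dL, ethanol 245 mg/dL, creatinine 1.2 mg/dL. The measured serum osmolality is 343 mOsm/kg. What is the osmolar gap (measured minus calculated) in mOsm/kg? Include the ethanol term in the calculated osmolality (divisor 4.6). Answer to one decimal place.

Calculated osmolality = 2·Na + glucose/18 + BUN/2.8 + ethanol/4.6
= 2·142 + 101/18 + 10/2.8 + 245/4.6
= 284 + 5.61 + 3.57 + 53.26
= 346.44 mOsm/kg ≈ 346.4 mOsm/kg
Osmolar gap = measured − calculated = 343 − 346.4 = -3.4 mOsm/kg

-3.4 mOsm/kg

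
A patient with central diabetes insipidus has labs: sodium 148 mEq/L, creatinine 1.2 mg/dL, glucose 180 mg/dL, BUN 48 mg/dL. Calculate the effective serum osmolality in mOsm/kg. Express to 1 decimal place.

306.0 mOsm/kg

Effective osmolality excludes urea (freely permeant across cell membranes):
2·Na + glucose/18
= 2·148 + 180/18
= 296 + 10
= 306 mOsm/kg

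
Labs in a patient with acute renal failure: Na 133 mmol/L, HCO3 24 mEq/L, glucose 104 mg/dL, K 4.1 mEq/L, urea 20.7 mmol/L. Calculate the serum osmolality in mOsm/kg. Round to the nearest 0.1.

292.5 mOsm/kg

Calculated osmolality = 2·Na + glucose/18 + urea
= 2·133 + 104/18 + 20.7
= 266 + 5.78 + 20.70
= 292.48 mOsm/kg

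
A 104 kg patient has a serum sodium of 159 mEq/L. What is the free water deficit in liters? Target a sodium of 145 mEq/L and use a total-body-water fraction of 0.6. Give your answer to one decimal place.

6.0 L

TBW = 0.6 · 104 = 62.4 L
Free water deficit = TBW · (Na/145 − 1)
= 62.4 · (159/145 − 1)
= 62.4 · 0.0966
= 6.03 L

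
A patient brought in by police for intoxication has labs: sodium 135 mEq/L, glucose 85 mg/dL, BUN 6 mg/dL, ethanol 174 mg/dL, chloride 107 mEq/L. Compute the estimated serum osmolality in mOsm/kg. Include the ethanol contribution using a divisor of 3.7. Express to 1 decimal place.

Calculated osmolality = 2·Na + glucose/18 + BUN/2.8 + ethanol/3.7
= 2·135 + 85/18 + 6/2.8 + 174/3.7
= 270 + 4.72 + 2.14 + 47.03
= 323.89 mOsm/kg

323.9 mOsm/kg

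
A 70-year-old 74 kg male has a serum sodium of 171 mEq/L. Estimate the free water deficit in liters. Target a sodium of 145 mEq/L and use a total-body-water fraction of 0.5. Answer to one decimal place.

TBW = 0.5 · 74 = 37 L
Free water deficit = TBW · (Na/145 − 1)
= 37 · (171/145 − 1)
= 37 · 0.1793
= 6.63 L

6.6 L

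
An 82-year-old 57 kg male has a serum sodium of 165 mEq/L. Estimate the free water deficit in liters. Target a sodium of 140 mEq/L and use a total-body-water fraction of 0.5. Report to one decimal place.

5.1 L

TBW = 0.5 · 57 = 28.5 L
Free water deficit = TBW · (Na/140 − 1)
= 28.5 · (165/140 − 1)
= 28.5 · 0.1786
= 5.09 L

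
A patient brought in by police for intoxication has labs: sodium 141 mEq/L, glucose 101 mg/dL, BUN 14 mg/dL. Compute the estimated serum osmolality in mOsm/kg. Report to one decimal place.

Calculated osmolality = 2·Na + glucose/18 + BUN/2.8
= 2·141 + 101/18 + 14/2.8
= 282 + 5.61 + 5
= 292.61 mOsm/kg

292.6 mOsm/kg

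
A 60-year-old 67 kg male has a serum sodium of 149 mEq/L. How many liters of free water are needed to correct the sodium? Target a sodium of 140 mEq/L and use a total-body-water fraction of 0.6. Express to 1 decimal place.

2.6 L

TBW = 0.6 · 67 = 40.2 L
Free water deficit = TBW · (Na/140 − 1)
= 40.2 · (149/140 − 1)
= 40.2 · 0.0643
= 2.58 L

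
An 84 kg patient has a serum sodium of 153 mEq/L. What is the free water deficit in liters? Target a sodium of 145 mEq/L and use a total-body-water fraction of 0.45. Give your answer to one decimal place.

TBW = 0.45 · 84 = 37.8 L
Free water deficit = TBW · (Na/145 − 1)
= 37.8 · (153/145 − 1)
= 37.8 · 0.0552
= 2.09 L

2.1 L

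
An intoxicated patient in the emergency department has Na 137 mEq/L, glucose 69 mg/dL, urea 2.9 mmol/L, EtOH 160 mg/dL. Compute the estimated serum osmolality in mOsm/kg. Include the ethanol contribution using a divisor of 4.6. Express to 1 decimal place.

315.5 mOsm/kg

Calculated osmolality = 2·Na + glucose/18 + urea + ethanol/4.6
= 2·137 + 69/18 + 2.9 + 160/4.6
= 274 + 3.83 + 2.90 + 34.78
= 315.51 mOsm/kg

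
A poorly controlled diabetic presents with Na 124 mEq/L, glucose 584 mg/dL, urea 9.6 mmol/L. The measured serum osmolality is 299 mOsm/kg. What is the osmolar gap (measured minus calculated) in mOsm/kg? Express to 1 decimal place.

Calculated osmolality = 2·Na + glucose/18 + urea
= 2·124 + 584/18 + 9.6
= 248 + 32.44 + 9.60
= 290.04 mOsm/kg ≈ 290.0 mOsm/kg
Osmolar gap = measured − calculated = 299 − 290.0 = 9.0 mOsm/kg

9.0 mOsm/kg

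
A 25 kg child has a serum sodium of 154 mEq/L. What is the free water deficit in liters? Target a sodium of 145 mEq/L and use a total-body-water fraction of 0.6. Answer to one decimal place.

0.9 L

TBW = 0.6 · 25 = 15 L
Free water deficit = TBW · (Na/145 − 1)
= 15 · (154/145 − 1)
= 15 · 0.0621
= 0.93 L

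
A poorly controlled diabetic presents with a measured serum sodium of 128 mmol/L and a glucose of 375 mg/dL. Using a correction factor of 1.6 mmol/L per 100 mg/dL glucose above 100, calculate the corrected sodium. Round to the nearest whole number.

132 mmol/L

Corrected Na = measured Na + 1.6 · (glucose − 100)/100
= 128 + 1.6 · (375 − 100)/100
= 128 + 4.4
= 132.4 mmol/L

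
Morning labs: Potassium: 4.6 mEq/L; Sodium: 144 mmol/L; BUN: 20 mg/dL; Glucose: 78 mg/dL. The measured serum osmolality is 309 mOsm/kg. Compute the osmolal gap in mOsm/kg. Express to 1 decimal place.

Calculated osmolality = 2·Na + glucose/18 + BUN/2.8
= 2·144 + 78/18 + 20/2.8
= 288 + 4.33 + 7.14
= 299.47 mOsm/kg ≈ 299.5 mOsm/kg
Osmolar gap = measured − calculated = 309 − 299.5 = 9.5 mOsm/kg

9.5 mOsm/kg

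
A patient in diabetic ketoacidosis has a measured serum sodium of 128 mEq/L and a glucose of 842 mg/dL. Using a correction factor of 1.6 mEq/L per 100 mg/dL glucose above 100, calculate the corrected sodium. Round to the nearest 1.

Corrected Na = measured Na + 1.6 · (glucose − 100)/100
= 128 + 1.6 · (842 − 100)/100
= 128 + 11.9
= 139.9 mEq/L

140 mEq/L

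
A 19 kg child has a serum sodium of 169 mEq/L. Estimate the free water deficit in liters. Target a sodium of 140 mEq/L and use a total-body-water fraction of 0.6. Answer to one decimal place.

TBW = 0.6 · 19 = 11.4 L
Free water deficit = TBW · (Na/140 − 1)
= 11.4 · (169/140 − 1)
= 11.4 · 0.2071
= 2.36 L

2.4 L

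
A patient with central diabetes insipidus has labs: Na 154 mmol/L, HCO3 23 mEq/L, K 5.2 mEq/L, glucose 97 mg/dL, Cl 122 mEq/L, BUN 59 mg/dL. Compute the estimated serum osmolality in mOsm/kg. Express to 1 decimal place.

334.5 mOsm/kg

Calculated osmolality = 2·Na + glucose/18 + BUN/2.8
= 2·154 + 97/18 + 59/2.8
= 308 + 5.39 + 21.07
= 334.46 mOsm/kg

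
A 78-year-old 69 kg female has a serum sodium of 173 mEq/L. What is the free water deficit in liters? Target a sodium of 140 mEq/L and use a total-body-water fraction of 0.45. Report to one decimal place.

TBW = 0.45 · 69 = 31.05 L
Free water deficit = TBW · (Na/140 − 1)
= 31.05 · (173/140 − 1)
= 31.05 · 0.2357
= 7.32 L

7.3 L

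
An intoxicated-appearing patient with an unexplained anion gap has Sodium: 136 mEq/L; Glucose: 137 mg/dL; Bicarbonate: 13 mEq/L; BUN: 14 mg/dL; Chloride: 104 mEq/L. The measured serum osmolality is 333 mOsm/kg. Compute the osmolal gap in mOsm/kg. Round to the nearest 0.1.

48.4 mOsm/kg

Calculated osmolality = 2·Na + glucose/18 + BUN/2.8
= 2·136 + 137/18 + 14/2.8
= 272 + 7.61 + 5
= 284.61 mOsm/kg ≈ 284.6 mOsm/kg
Osmolar gap = measured − calculated = 333 − 284.6 = 48.4 mOsm/kg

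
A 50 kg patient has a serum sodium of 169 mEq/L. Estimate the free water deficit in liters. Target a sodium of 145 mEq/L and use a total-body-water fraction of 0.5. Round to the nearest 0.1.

TBW = 0.5 · 50 = 25 L
Free water deficit = TBW · (Na/145 − 1)
= 25 · (169/145 − 1)
= 25 · 0.1655
= 4.14 L

4.1 L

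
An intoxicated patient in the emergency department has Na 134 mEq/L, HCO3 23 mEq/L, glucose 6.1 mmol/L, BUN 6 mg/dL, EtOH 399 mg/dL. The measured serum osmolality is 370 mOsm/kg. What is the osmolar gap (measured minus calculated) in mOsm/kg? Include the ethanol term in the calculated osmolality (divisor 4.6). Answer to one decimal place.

7.0 mOsm/kg

Calculated osmolality = 2·Na + glucose + BUN/2.8 + ethanol/4.6
= 2·134 + 6.1 + 6/2.8 + 399/4.6
= 268 + 6.10 + 2.14 + 86.74
= 362.98 mOsm/kg ≈ 363.0 mOsm/kg
Osmolar gap = measured − calculated = 370 − 363.0 = 7.0 mOsm/kg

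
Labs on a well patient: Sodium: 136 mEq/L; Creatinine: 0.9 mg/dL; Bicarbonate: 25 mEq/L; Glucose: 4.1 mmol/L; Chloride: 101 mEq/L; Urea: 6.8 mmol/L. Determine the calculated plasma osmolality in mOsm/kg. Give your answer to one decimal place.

Calculated osmolality = 2·Na + glucose + urea
= 2·136 + 4.1 + 6.8
= 272 + 4.10 + 6.80
= 282.9 mOsm/kg

282.9 mOsm/kg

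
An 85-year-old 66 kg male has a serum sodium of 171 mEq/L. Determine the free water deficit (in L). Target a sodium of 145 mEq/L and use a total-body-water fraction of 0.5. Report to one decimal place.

TBW = 0.5 · 66 = 33 L
Free water deficit = TBW · (Na/145 − 1)
= 33 · (171/145 − 1)
= 33 · 0.1793
= 5.92 L

5.9 L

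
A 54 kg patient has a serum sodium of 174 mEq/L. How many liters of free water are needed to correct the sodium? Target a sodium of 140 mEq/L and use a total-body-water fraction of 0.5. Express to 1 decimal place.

6.6 L

TBW = 0.5 · 54 = 27 L
Free water deficit = TBW · (Na/140 − 1)
= 27 · (174/140 − 1)
= 27 · 0.2429
= 6.56 L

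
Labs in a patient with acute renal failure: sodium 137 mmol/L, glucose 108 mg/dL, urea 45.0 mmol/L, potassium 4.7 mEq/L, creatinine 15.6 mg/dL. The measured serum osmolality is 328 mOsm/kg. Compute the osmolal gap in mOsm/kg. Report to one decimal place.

3.0 mOsm/kg

Calculated osmolality = 2·Na + glucose/18 + urea
= 2·137 + 108/18 + 45
= 274 + 6 + 45
= 325 mOsm/kg ≈ 325.0 mOsm/kg
Osmolar gap = measured − calculated = 328 − 325.0 = 3.0 mOsm/kg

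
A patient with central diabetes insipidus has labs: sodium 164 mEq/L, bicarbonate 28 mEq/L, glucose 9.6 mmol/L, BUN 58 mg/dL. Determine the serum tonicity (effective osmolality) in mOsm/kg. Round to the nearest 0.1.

Effective osmolality excludes urea (freely permeant across cell membranes):
2·Na + glucose
= 2·164 + 9.6
= 328 + 9.6
= 337.6 mOsm/kg

337.6 mOsm/kg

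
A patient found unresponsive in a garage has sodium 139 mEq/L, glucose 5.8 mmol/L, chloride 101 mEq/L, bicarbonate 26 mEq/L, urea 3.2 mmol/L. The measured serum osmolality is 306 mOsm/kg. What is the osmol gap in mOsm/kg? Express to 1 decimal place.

Calculated osmolality = 2·Na + glucose + urea
= 2·139 + 5.8 + 3.2
= 278 + 5.80 + 3.20
= 287 mOsm/kg ≈ 287.0 mOsm/kg
Osmolar gap = measured − calculated = 306 − 287.0 = 19.0 mOsm/kg

19.0 mOsm/kg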